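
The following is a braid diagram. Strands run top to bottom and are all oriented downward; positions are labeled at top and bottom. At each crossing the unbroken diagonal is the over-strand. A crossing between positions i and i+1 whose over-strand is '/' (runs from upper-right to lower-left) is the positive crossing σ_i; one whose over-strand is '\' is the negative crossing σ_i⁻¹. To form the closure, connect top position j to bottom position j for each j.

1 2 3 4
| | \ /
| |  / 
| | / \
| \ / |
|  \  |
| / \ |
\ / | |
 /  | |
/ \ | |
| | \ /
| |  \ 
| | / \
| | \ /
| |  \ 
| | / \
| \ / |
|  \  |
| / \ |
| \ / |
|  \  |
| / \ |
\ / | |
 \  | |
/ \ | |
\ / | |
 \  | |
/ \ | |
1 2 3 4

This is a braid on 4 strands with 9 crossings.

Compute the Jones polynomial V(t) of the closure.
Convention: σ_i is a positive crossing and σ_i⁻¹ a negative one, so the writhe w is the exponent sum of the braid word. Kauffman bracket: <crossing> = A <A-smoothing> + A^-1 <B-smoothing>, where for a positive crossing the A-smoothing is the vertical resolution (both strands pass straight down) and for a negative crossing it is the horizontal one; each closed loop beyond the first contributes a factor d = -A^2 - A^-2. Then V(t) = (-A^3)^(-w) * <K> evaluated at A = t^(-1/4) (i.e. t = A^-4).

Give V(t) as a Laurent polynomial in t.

Reading the diagram top to bottom ('/'-over between positions i,i+1 = s_i, '\'-over = s_i^-1): braid word = s3 s2^-1 s1 s3^-1 s3^-1 s2^-1 s2^-1 s1^-1 s1^-1.
Braid: s3 s2^-1 s1 s3^-1 s3^-1 s2^-1 s2^-1 s1^-1 s1^-1 on 4 strands, 9 crossings.
Writhe w = (#positive) - (#negative) = 2 - 7 = -5.
State-sum expansion of <K>. There are 2^9 = 512 states.
Each crossing splits two ways (0=vertical, 1=horizontal). The state's weight is A^(#A-smoothings - #B-smoothings) * d^(loops - 1).
Tabulate the states by total A-exponent and number of loops L (A-exp: L × count):
  A^9: L=5 ×1
  A^7: L=4 ×9
  A^5: L=3 ×31, L=5 ×5
  A^3: L=2 ×48, L=4 ×35, L=6 ×1
  A^1: L=1 ×28, L=3 ×86, L=5 ×12
  A^-1: L=2 ×82, L=4 ×43, L=6 ×1
  A^-3: L=1 ×20, L=3 ×58, L=5 ×6
  A^-5: L=2 ×25, L=4 ×11
  A^-7: L=1 ×3, L=3 ×6
  A^-9: L=2 ×1
Each group contributes A^e * Σ count * d^(L-1):
Powers of d = -A^2 - A^-2: d^2 = A^4 + 2 + A^-4; d^3 = -A^6 - 3*A^2 - 3*A^-2 - A^-6; d^4 = A^8 + 4*A^4 + 6 + 4*A^-4 + A^-8; d^5 = -A^10 - 5*A^6 - 10*A^2 - 10*A^-2 - 5*A^-6 - A^-10.
  A^9 * (d^4) = A^17 + 4*A^13 + 6*A^9 + 4*A^5 + A
  A^7 * (9*d^3) = -9*A^13 - 27*A^9 - 27*A^5 - 9*A
  A^5 * (31*d^2 + 5*d^4) = 5*A^13 + 51*A^9 + 92*A^5 + 51*A + 5*A^-3
  A^3 * (48*d + 35*d^3 + d^5) = -A^13 - 40*A^9 - 163*A^5 - 163*A - 40*A^-3 - A^-7
  A^1 * (28 + 86*d^2 + 12*d^4) = 12*A^9 + 134*A^5 + 272*A + 134*A^-3 + 12*A^-7
  A^-1 * (82*d + 43*d^3 + d^5) = -A^9 - 48*A^5 - 221*A - 221*A^-3 - 48*A^-7 - A^-11
  A^-3 * (20 + 58*d^2 + 6*d^4) = 6*A^5 + 82*A + 172*A^-3 + 82*A^-7 + 6*A^-11
  A^-5 * (25*d + 11*d^3) = -11*A - 58*A^-3 - 58*A^-7 - 11*A^-11
  A^-7 * (3 + 6*d^2) = 6*A^-3 + 15*A^-7 + 6*A^-11
  A^-9 * (d) = -A^-7 - A^-11
Summing the groups: <K> = A^17 - A^13 + A^9 - 2*A^5 + 2*A - 2*A^-3 + A^-7 - A^-11
Normalise by the writhe: (-A^3)^(-w) = (-A^3)^(5) = -A^15, so f(A) = -A^15 * <K> = -A^32 + A^28 - A^24 + 2*A^20 - 2*A^16 + 2*A^12 - A^8 + A^4.
Substitute A = t^(-1/4), i.e. A^e → t^(-e/4): V(t) = t^-1 - t^-2 + 2*t^-3 - 2*t^-4 + 2*t^-5 - t^-6 + t^-7 - t^-8

Answer: t^-1 - t^-2 + 2*t^-3 - 2*t^-4 + 2*t^-5 - t^-6 + t^-7 - t^-8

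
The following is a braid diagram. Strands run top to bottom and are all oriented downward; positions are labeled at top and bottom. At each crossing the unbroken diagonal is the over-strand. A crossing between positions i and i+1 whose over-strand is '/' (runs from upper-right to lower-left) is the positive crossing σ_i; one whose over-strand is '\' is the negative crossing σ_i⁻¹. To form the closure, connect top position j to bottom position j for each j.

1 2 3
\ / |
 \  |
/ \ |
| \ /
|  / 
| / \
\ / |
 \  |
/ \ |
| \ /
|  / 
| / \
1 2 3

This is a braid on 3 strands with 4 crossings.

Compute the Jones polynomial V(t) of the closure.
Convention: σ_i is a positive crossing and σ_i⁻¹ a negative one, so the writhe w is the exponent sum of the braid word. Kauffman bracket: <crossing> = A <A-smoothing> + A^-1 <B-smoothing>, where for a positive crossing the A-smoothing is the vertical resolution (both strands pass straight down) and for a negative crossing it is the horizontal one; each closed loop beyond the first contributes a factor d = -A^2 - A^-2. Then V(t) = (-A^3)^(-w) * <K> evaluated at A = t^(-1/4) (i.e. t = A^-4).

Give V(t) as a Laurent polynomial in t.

Reading the diagram top to bottom ('/'-over between positions i,i+1 = s_i, '\'-over = s_i^-1): braid word = s1^-1 s2 s1^-1 s2.
Braid: s1^-1 s2 s1^-1 s2 on 3 strands, 4 crossings.
Writhe w = (#positive) - (#negative) = 2 - 2 = 0.
Enumerate smoothing states for the bracket polynomial. There are 2^4 = 16 states.
For each crossing: s=0 is the vertical smoothing, s=1 horizontal. Crossing k contributes A^(sign_k * (1 - 2*s_k)); loop factor d = -A^2 - A^-2.
  state 0000: A-exp=+0, loops=3, term = A^0 * d^2
  state 0001: A-exp=-2, loops=2, term = A^-2 * d^1
  state 0010: A-exp=+2, loops=2, term = A^2 * d^1
  state 0011: A-exp=+0, loops=1, term = A^0 * d^0
  state 0100: A-exp=-2, loops=2, term = A^-2 * d^1
  state 0101: A-exp=-4, loops=3, term = A^-4 * d^2
  state 0110: A-exp=+0, loops=1, term = A^0 * d^0
  state 0111: A-exp=-2, loops=2, term = A^-2 * d^1
  state 1000: A-exp=+2, loops=2, term = A^2 * d^1
  state 1001: A-exp=+0, loops=1, term = A^0 * d^0
  state 1010: A-exp=+4, loops=3, term = A^4 * d^2
  state 1011: A-exp=+2, loops=2, term = A^2 * d^1
  state 1100: A-exp=+0, loops=1, term = A^0 * d^0
  state 1101: A-exp=-2, loops=2, term = A^-2 * d^1
  state 1110: A-exp=+2, loops=2, term = A^2 * d^1
  state 1111: A-exp=+0, loops=1, term = A^0 * d^0
Collect the terms by A-exponent (count of states per loop number):
Powers of d = -A^2 - A^-2: d^2 = A^4 + 2 + A^-4.
  A^4 * (d^2) = A^8 + 2*A^4 + 1
  A^2 * (4*d) = -4*A^4 - 4
  A^0 * (5 + d^2) = A^4 + 7 + A^-4
  A^-2 * (4*d) = -4 - 4*A^-4
  A^-4 * (d^2) = 1 + 2*A^-4 + A^-8
Summing the groups: <K> = A^8 - A^4 + 1 - A^-4 + A^-8
Normalise by the writhe: (-A^3)^(-w) = (-A^3)^(0) = 1, so f(A) = 1 * <K> = A^8 - A^4 + 1 - A^-4 + A^-8.
Substitute A = t^(-1/4), i.e. A^e → t^(-e/4): V(t) = t^2 - t + 1 - t^-1 + t^-2

Answer: t^2 - t + 1 - t^-1 + t^-2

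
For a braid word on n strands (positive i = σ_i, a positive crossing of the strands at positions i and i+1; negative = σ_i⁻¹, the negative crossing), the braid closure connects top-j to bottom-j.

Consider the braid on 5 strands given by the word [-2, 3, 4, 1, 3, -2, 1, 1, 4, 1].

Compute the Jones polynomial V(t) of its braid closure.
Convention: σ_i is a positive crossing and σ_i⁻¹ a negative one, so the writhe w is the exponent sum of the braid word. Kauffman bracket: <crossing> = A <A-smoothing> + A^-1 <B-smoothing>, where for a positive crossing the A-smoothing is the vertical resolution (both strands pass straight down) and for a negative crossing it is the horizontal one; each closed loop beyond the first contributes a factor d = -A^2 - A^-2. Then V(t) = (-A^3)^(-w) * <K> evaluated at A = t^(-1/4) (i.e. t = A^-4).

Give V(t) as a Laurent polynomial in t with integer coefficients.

Braid: s2^-1 s3 s4 s1 s3 s2^-1 s1 s1 s4 s1 on 5 strands, 10 crossings.
Writhe w = (#positive) - (#negative) = 8 - 2 = 6.
Enumerate smoothing states for the bracket polynomial. There are 2^10 = 1024 states.
Smooth each crossing (0=||, 1=⌣⌢); contribution A^(Σ sign_k(1-2s_k)) * d^(L-1).
Tabulate the states by total A-exponent and number of loops L (A-exp: L × count):
  A^10: L=5 ×1
  A^8: L=4 ×10
  A^6: L=3 ×39, L=5 ×6
  A^4: L=2 ×68, L=4 ×51, L=6 ×1
  A^2: L=1 ×44, L=3 ×139, L=5 ×27
  A^0: L=2 ×126, L=4 ×118, L=6 ×8
  A^-2: L=1 ×11, L=3 ×140, L=5 ×58, L=7 ×1
  A^-4: L=2 ×19, L=4 ×85, L=6 ×16
  A^-6: L=3 ×15, L=5 ×28, L=7 ×2
  A^-8: L=4 ×6, L=6 ×4
  A^-10: L=5 ×1
Each group contributes A^e * Σ count * d^(L-1):
Powers of d = -A^2 - A^-2: d^2 = A^4 + 2 + A^-4; d^3 = -A^6 - 3*A^2 - 3*A^-2 - A^-6; d^4 = A^8 + 4*A^4 + 6 + 4*A^-4 + A^-8; d^5 = -A^10 - 5*A^6 - 10*A^2 - 10*A^-2 - 5*A^-6 - A^-10; d^6 = A^12 + 6*A^8 + 15*A^4 + 20 + 15*A^-4 + 6*A^-8 + A^-12.
  A^10 * (d^4) = A^18 + 4*A^14 + 6*A^10 + 4*A^6 + A^2
  A^8 * (10*d^3) = -10*A^14 - 30*A^10 - 30*A^6 - 10*A^2
  A^6 * (39*d^2 + 6*d^4) = 6*A^14 + 63*A^10 + 114*A^6 + 63*A^2 + 6*A^-2
  A^4 * (68*d + 51*d^3 + d^5) = -A^14 - 56*A^10 - 231*A^6 - 231*A^2 - 56*A^-2 - A^-6
  A^2 * (44 + 139*d^2 + 27*d^4) = 27*A^10 + 247*A^6 + 484*A^2 + 247*A^-2 + 27*A^-6
  A^0 * (126*d + 118*d^3 + 8*d^5) = -8*A^10 - 158*A^6 - 560*A^2 - 560*A^-2 - 158*A^-6 - 8*A^-10
  A^-2 * (11 + 140*d^2 + 58*d^4 + d^6) = A^10 + 64*A^6 + 387*A^2 + 659*A^-2 + 387*A^-6 + 64*A^-10 + A^-14
  A^-4 * (19*d + 85*d^3 + 16*d^5) = -16*A^6 - 165*A^2 - 434*A^-2 - 434*A^-6 - 165*A^-10 - 16*A^-14
  A^-6 * (15*d^2 + 28*d^4 + 2*d^6) = 2*A^6 + 40*A^2 + 157*A^-2 + 238*A^-6 + 157*A^-10 + 40*A^-14 + 2*A^-18
  A^-8 * (6*d^3 + 4*d^5) = -4*A^2 - 26*A^-2 - 58*A^-6 - 58*A^-10 - 26*A^-14 - 4*A^-18
  A^-10 * (d^4) = A^-2 + 4*A^-6 + 6*A^-10 + 4*A^-14 + A^-18
Summing the groups: <K> = A^18 - A^14 + 3*A^10 - 4*A^6 + 5*A^2 - 6*A^-2 + 5*A^-6 - 4*A^-10 + 3*A^-14 - A^-18
Normalise by the writhe: (-A^3)^(-w) = (-A^3)^(-6) = A^-18, so f(A) = A^-18 * <K> = 1 - A^-4 + 3*A^-8 - 4*A^-12 + 5*A^-16 - 6*A^-20 + 5*A^-24 - 4*A^-28 + 3*A^-32 - A^-36.
Substitute A = t^(-1/4), i.e. A^e → t^(-e/4): V(t) = -t^9 + 3*t^8 - 4*t^7 + 5*t^6 - 6*t^5 + 5*t^4 - 4*t^3 + 3*t^2 - t + 1

Answer: -t^9 + 3*t^8 - 4*t^7 + 5*t^6 - 6*t^5 + 5*t^4 - 4*t^3 + 3*t^2 - t + 1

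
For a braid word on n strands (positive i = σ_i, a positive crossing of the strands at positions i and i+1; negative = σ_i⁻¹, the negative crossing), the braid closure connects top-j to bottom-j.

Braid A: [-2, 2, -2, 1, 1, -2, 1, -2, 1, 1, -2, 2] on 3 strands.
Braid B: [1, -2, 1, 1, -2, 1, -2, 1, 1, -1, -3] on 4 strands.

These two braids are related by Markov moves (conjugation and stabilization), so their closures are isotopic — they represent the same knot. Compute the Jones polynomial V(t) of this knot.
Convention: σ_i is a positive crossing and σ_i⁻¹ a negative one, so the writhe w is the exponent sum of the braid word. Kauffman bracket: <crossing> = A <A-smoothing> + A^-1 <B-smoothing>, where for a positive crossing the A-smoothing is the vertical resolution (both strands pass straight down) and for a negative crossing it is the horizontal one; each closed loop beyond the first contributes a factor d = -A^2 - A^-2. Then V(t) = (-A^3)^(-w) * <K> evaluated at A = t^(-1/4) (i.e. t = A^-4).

Markov-equivalent braids have isotopic closures, hence identical knot invariants. Strip the Markov moves from each word to reach a common short braid β, then compute V(t) once on β.
Braid A: s2^-1 s2 s2^-1 s1 s1 s2^-1 s1 s2^-1 s1 s1 s2^-1 s2 on 3 strands reduces by inverse Markov moves (closure unchanged at each step):
  Deconjugate: the word is γ·β·γ⁻¹ with γ = s2^-1 s2 (prefix) and γ⁻¹ = s2^-1 s2 (suffix); strip both.
Reduced to β = s2^-1 s1 s1 s2^-1 s1 s2^-1 s1 s1 on 3 strands, 8 crossings.
Braid B: s1 s2^-1 s1 s1 s2^-1 s1 s2^-1 s1 s1 s1^-1 s3^-1 on 4 strands reduces by inverse Markov moves (closure unchanged at each step):
  Destabilize: the word has the form β·s3^-1 where s3^-1 occurs only as the final letter (β ∈ B_3); drop it and the last strand → 3 strands.
  Deconjugate: the word is γ·β·γ⁻¹ with γ = s1 (prefix) and γ⁻¹ = s1^-1 (suffix); strip both.
Reduced to β = s2^-1 s1 s1 s2^-1 s1 s2^-1 s1 s1 on 3 strands, 8 crossings.
Both give the same β = s2^-1 s1 s1 s2^-1 s1 s2^-1 s1 s1 on 3 strands, so one state sum suffices:
Braid: s2^-1 s1 s1 s2^-1 s1 s2^-1 s1 s1 on 3 strands, 8 crossings.
Writhe w = (#positive) - (#negative) = 5 - 3 = 2.
State-sum expansion of <K>. There are 2^8 = 256 states.
For each crossing: s=0 is the vertical smoothing, s=1 horizontal. Crossing k contributes A^(sign_k * (1 - 2*s_k)); loop factor d = -A^2 - A^-2.
Tabulate the states by total A-exponent and number of loops L (A-exp: L × count):
  A^8: L=4 ×1
  A^6: L=3 ×8
  A^4: L=2 ×26, L=4 ×2
  A^2: L=1 ×35, L=3 ×21
  A^0: L=2 ×63, L=4 ×7
  A^-2: L=3 ×55, L=5 ×1
  A^-4: L=4 ×28
  A^-6: L=5 ×8
  A^-8: L=6 ×1
Each group contributes A^e * Σ count * d^(L-1):
Powers of d = -A^2 - A^-2: d^2 = A^4 + 2 + A^-4; d^3 = -A^6 - 3*A^2 - 3*A^-2 - A^-6; d^4 = A^8 + 4*A^4 + 6 + 4*A^-4 + A^-8; d^5 = -A^10 - 5*A^6 - 10*A^2 - 10*A^-2 - 5*A^-6 - A^-10.
  A^8 * (d^3) = -A^14 - 3*A^10 - 3*A^6 - A^2
  A^6 * (8*d^2) = 8*A^10 + 16*A^6 + 8*A^2
  A^4 * (26*d + 2*d^3) = -2*A^10 - 32*A^6 - 32*A^2 - 2*A^-2
  A^2 * (35 + 21*d^2) = 21*A^6 + 77*A^2 + 21*A^-2
  A^0 * (63*d + 7*d^3) = -7*A^6 - 84*A^2 - 84*A^-2 - 7*A^-6
  A^-2 * (55*d^2 + d^4) = A^6 + 59*A^2 + 116*A^-2 + 59*A^-6 + A^-10
  A^-4 * (28*d^3) = -28*A^2 - 84*A^-2 - 84*A^-6 - 28*A^-10
  A^-6 * (8*d^4) = 8*A^2 + 32*A^-2 + 48*A^-6 + 32*A^-10 + 8*A^-14
  A^-8 * (d^5) = -A^2 - 5*A^-2 - 10*A^-6 - 10*A^-10 - 5*A^-14 - A^-18
Summing the groups: <K> = -A^14 + 3*A^10 - 4*A^6 + 6*A^2 - 6*A^-2 + 6*A^-6 - 5*A^-10 + 3*A^-14 - A^-18
Normalise by the writhe: (-A^3)^(-w) = (-A^3)^(-2) = A^-6, so f(A) = A^-6 * <K> = -A^8 + 3*A^4 - 4 + 6*A^-4 - 6*A^-8 + 6*A^-12 - 5*A^-16 + 3*A^-20 - A^-24.
Substitute A = t^(-1/4), i.e. A^e → t^(-e/4): V(t) = -t^6 + 3*t^5 - 5*t^4 + 6*t^3 - 6*t^2 + 6*t - 4 + 3*t^-1 - t^-2

Answer: -t^6 + 3*t^5 - 5*t^4 + 6*t^3 - 6*t^2 + 6*t - 4 + 3*t^-1 - t^-2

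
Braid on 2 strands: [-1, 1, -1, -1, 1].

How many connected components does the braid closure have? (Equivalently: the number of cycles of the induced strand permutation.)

1

Derivation:
Track the strand permutation on 2 strands, starting from identity.
  step 1: s1^-1 swaps positions 1,2 -> [2 1]
  step 2: s1 swaps positions 1,2 -> [1 2]
  step 3: s1^-1 swaps positions 1,2 -> [2 1]
  step 4: s1^-1 swaps positions 1,2 -> [1 2]
  step 5: s1 swaps positions 1,2 -> [2 1]
Final permutation (position -> original strand): [2 1]
Closure components = cycle count of this permutation = 1.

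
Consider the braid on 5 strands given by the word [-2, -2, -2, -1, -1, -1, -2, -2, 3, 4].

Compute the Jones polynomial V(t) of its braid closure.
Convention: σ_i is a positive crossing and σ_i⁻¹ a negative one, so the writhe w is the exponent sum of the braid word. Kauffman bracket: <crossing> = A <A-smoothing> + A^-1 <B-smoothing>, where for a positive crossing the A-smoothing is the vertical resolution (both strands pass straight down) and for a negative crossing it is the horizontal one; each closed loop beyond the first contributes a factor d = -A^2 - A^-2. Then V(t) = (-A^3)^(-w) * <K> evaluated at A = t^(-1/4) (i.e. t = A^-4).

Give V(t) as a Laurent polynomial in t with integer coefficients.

The presented braid s2^-1 s2^-1 s2^-1 s1^-1 s1^-1 s1^-1 s2^-1 s2^-1 s3 s4 on 5 strands reduces by inverse Markov moves (closure unchanged at each step):
  Destabilize: the word has the form β·s4 where s4 occurs only as the final letter (β ∈ B_4); drop it and the last strand → 4 strands.
  Destabilize: the word has the form β·s3 where s3 occurs only as the final letter (β ∈ B_3); drop it and the last strand → 3 strands.
Reduced to β = s2^-1 s2^-1 s2^-1 s1^-1 s1^-1 s1^-1 s2^-1 s2^-1 on 3 strands, 8 crossings.
Compute on β:
Braid: s2^-1 s2^-1 s2^-1 s1^-1 s1^-1 s1^-1 s2^-1 s2^-1 on 3 strands, 8 crossings.
Writhe w = (#positive) - (#negative) = 0 - 8 = -8.
State-sum expansion of <K>. There are 2^8 = 256 states.
Smooth each crossing (0=||, 1=⌣⌢); contribution A^(Σ sign_k(1-2s_k)) * d^(L-1).
Tabulate the states by total A-exponent and number of loops L (A-exp: L × count):
  A^8: L=7 ×1
  A^6: L=6 ×8
  A^4: L=5 ×28
  A^2: L=4 ×55, L=6 ×1
  A^0: L=3 ×65, L=5 ×5
  A^-2: L=2 ×45, L=4 ×11
  A^-4: L=1 ×15, L=3 ×13
  A^-6: L=2 ×8
  A^-8: L=3 ×1
Each group contributes A^e * Σ count * d^(L-1):
Powers of d = -A^2 - A^-2: d^2 = A^4 + 2 + A^-4; d^3 = -A^6 - 3*A^2 - 3*A^-2 - A^-6; d^4 = A^8 + 4*A^4 + 6 + 4*A^-4 + A^-8; d^5 = -A^10 - 5*A^6 - 10*A^2 - 10*A^-2 - 5*A^-6 - A^-10; d^6 = A^12 + 6*A^8 + 15*A^4 + 20 + 15*A^-4 + 6*A^-8 + A^-12.
  A^8 * (d^6) = A^20 + 6*A^16 + 15*A^12 + 20*A^8 + 15*A^4 + 6 + A^-4
  A^6 * (8*d^5) = -8*A^16 - 40*A^12 - 80*A^8 - 80*A^4 - 40 - 8*A^-4
  A^4 * (28*d^4) = 28*A^12 + 112*A^8 + 168*A^4 + 112 + 28*A^-4
  A^2 * (55*d^3 + d^5) = -A^12 - 60*A^8 - 175*A^4 - 175 - 60*A^-4 - A^-8
  A^0 * (65*d^2 + 5*d^4) = 5*A^8 + 85*A^4 + 160 + 85*A^-4 + 5*A^-8
  A^-2 * (45*d + 11*d^3) = -11*A^4 - 78 - 78*A^-4 - 11*A^-8
  A^-4 * (15 + 13*d^2) = 13 + 41*A^-4 + 13*A^-8
  A^-6 * (8*d) = -8*A^-4 - 8*A^-8
  A^-8 * (d^2) = A^-4 + 2*A^-8 + A^-12
Summing the groups: <K> = A^20 - 2*A^16 + 2*A^12 - 3*A^8 + 2*A^4 - 2 + 2*A^-4 + A^-12
Normalise by the writhe: (-A^3)^(-w) = (-A^3)^(8) = A^24, so f(A) = A^24 * <K> = A^44 - 2*A^40 + 2*A^36 - 3*A^32 + 2*A^28 - 2*A^24 + 2*A^20 + A^12.
Substitute A = t^(-1/4), i.e. A^e → t^(-e/4): V(t) = t^-3 + 2*t^-5 - 2*t^-6 + 2*t^-7 - 3*t^-8 + 2*t^-9 - 2*t^-10 + t^-11

Answer: t^-3 + 2*t^-5 - 2*t^-6 + 2*t^-7 - 3*t^-8 + 2*t^-9 - 2*t^-10 + t^-11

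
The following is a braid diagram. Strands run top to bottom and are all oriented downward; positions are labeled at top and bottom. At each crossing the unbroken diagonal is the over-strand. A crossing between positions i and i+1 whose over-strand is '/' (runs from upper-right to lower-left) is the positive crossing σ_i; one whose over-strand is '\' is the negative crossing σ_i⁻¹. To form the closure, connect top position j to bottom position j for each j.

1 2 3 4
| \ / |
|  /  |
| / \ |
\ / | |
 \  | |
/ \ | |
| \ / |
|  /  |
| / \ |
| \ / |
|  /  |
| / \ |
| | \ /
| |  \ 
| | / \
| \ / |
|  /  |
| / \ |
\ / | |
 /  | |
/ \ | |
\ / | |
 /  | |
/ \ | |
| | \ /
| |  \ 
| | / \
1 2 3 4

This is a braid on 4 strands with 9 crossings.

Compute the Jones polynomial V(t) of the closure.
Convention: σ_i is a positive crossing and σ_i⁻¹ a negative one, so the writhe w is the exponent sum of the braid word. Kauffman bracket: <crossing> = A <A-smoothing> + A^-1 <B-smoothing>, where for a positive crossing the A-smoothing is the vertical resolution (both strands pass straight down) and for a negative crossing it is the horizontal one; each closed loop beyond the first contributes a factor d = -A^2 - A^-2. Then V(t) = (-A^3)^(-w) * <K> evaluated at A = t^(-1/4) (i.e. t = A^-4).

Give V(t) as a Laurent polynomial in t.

Reading the diagram top to bottom ('/'-over between positions i,i+1 = s_i, '\'-over = s_i^-1): braid word = s2 s1^-1 s2 s2 s3^-1 s2 s1 s1 s3^-1.
Braid: s2 s1^-1 s2 s2 s3^-1 s2 s1 s1 s3^-1 on 4 strands, 9 crossings.
Writhe w = (#positive) - (#negative) = 6 - 3 = 3.
Enumerate smoothing states for the bracket polynomial. There are 2^9 = 512 states.
For each crossing: s=0 is the vertical smoothing, s=1 horizontal. Crossing k contributes A^(sign_k * (1 - 2*s_k)); loop factor d = -A^2 - A^-2.
Tabulate the states by total A-exponent and number of loops L (A-exp: L × count):
  A^9: L=3 ×1
  A^7: L=2 ×6, L=4 ×3
  A^5: L=1 ×11, L=3 ×24, L=5 ×1
  A^3: L=2 ×68, L=4 ×16
  A^1: L=1 ×38, L=3 ×85, L=5 ×3
  A^-1: L=2 ×77, L=4 ×49
  A^-3: L=3 ×69, L=5 ×15
  A^-5: L=4 ×34, L=6 ×2
  A^-7: L=5 ×9
  A^-9: L=6 ×1
Each group contributes A^e * Σ count * d^(L-1):
Powers of d = -A^2 - A^-2: d^2 = A^4 + 2 + A^-4; d^3 = -A^6 - 3*A^2 - 3*A^-2 - A^-6; d^4 = A^8 + 4*A^4 + 6 + 4*A^-4 + A^-8; d^5 = -A^10 - 5*A^6 - 10*A^2 - 10*A^-2 - 5*A^-6 - A^-10.
  A^9 * (d^2) = A^13 + 2*A^9 + A^5
  A^7 * (6*d + 3*d^3) = -3*A^13 - 15*A^9 - 15*A^5 - 3*A
  A^5 * (11 + 24*d^2 + d^4) = A^13 + 28*A^9 + 65*A^5 + 28*A + A^-3
  A^3 * (68*d + 16*d^3) = -16*A^9 - 116*A^5 - 116*A - 16*A^-3
  A^1 * (38 + 85*d^2 + 3*d^4) = 3*A^9 + 97*A^5 + 226*A + 97*A^-3 + 3*A^-7
  A^-1 * (77*d + 49*d^3) = -49*A^5 - 224*A - 224*A^-3 - 49*A^-7
  A^-3 * (69*d^2 + 15*d^4) = 15*A^5 + 129*A + 228*A^-3 + 129*A^-7 + 15*A^-11
  A^-5 * (34*d^3 + 2*d^5) = -2*A^5 - 44*A - 122*A^-3 - 122*A^-7 - 44*A^-11 - 2*A^-15
  A^-7 * (9*d^4) = 9*A + 36*A^-3 + 54*A^-7 + 36*A^-11 + 9*A^-15
  A^-9 * (d^5) = -A - 5*A^-3 - 10*A^-7 - 10*A^-11 - 5*A^-15 - A^-19
Summing the groups: <K> = -A^13 + 2*A^9 - 4*A^5 + 4*A - 5*A^-3 + 5*A^-7 - 3*A^-11 + 2*A^-15 - A^-19
Normalise by the writhe: (-A^3)^(-w) = (-A^3)^(-3) = -A^-9, so f(A) = -A^-9 * <K> = A^4 - 2 + 4*A^-4 - 4*A^-8 + 5*A^-12 - 5*A^-16 + 3*A^-20 - 2*A^-24 + A^-28.
Substitute A = t^(-1/4), i.e. A^e → t^(-e/4): V(t) = t^7 - 2*t^6 + 3*t^5 - 5*t^4 + 5*t^3 - 4*t^2 + 4*t - 2 + t^-1

Answer: t^7 - 2*t^6 + 3*t^5 - 5*t^4 + 5*t^3 - 4*t^2 + 4*t - 2 + t^-1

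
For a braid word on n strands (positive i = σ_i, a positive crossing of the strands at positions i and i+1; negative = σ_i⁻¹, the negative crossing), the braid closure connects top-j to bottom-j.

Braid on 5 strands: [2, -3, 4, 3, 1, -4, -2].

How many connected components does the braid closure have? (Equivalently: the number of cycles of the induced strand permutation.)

2

Derivation:
Track the strand permutation on 5 strands, starting from identity.
  step 1: s2 swaps positions 2,3 -> [1 3 2 4 5]
  step 2: s3^-1 swaps positions 3,4 -> [1 3 4 2 5]
  step 3: s4 swaps positions 4,5 -> [1 3 4 5 2]
  step 4: s3 swaps positions 3,4 -> [1 3 5 4 2]
  step 5: s1 swaps positions 1,2 -> [3 1 5 4 2]
  step 6: s4^-1 swaps positions 4,5 -> [3 1 5 2 4]
  step 7: s2^-1 swaps positions 2,3 -> [3 5 1 2 4]
Final permutation (position -> original strand): [3 5 1 2 4]
Closure components = cycle count of this permutation = 2.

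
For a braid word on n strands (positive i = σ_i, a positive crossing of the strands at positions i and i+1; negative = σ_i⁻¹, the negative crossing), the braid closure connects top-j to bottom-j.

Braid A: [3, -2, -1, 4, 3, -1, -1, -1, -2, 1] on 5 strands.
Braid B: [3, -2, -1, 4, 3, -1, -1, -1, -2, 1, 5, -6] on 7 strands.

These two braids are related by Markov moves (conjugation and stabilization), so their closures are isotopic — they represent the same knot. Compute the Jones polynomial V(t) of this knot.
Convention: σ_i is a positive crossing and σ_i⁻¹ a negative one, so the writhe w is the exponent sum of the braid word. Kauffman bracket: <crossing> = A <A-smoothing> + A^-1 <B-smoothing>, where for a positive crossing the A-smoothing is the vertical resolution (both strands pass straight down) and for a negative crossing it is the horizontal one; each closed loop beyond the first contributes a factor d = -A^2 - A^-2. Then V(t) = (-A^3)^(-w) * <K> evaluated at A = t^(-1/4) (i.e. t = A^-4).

Markov-equivalent braids have isotopic closures, hence identical knot invariants. Strip the Markov moves from each word to reach a common short braid β, then compute V(t) once on β.
Braid A: s3 s2^-1 s1^-1 s4 s3 s1^-1 s1^-1 s1^-1 s2^-1 s1 on 5 strands has no conjugating prefix/suffix or stabilization to strip; take β = s3 s2^-1 s1^-1 s4 s3 s1^-1 s1^-1 s1^-1 s2^-1 s1.
Braid B: s3 s2^-1 s1^-1 s4 s3 s1^-1 s1^-1 s1^-1 s2^-1 s1 s5 s6^-1 on 7 strands reduces by inverse Markov moves (closure unchanged at each step):
  Destabilize: the word has the form β·s6^-1 where s6^-1 occurs only as the final letter (β ∈ B_6); drop it and the last strand → 6 strands.
  Destabilize: the word has the form β·s5 where s5 occurs only as the final letter (β ∈ B_5); drop it and the last strand → 5 strands.
Reduced to β = s3 s2^-1 s1^-1 s4 s3 s1^-1 s1^-1 s1^-1 s2^-1 s1 on 5 strands, 10 crossings.
Both give the same β = s3 s2^-1 s1^-1 s4 s3 s1^-1 s1^-1 s1^-1 s2^-1 s1 on 5 strands, so one state sum suffices:
Braid: s3 s2^-1 s1^-1 s4 s3 s1^-1 s1^-1 s1^-1 s2^-1 s1 on 5 strands, 10 crossings.
Writhe w = (#positive) - (#negative) = 4 - 6 = -2.
Enumerate smoothing states for the bracket polynomial. There are 2^10 = 1024 states.
Each crossing splits two ways (0=vertical, 1=horizontal). The state's weight is A^(#A-smoothings - #B-smoothings) * d^(loops - 1).
Tabulate the states by total A-exponent and number of loops L (A-exp: L × count):
  A^10: L=7 ×1
  A^8: L=6 ×10
  A^6: L=5 ×42, L=7 ×3
  A^4: L=4 ×95, L=6 ×24, L=8 ×1
  A^2: L=3 ×124, L=5 ×76, L=7 ×10
  A^0: L=2 ×90, L=4 ×126, L=6 ×35, L=8 ×1
  A^-2: L=1 ×28, L=3 ×116, L=5 ×61, L=7 ×5
  A^-4: L=2 ×50, L=4 ×60, L=6 ×10
  A^-6: L=1 ×5, L=3 ×29, L=5 ×11
  A^-8: L=2 ×4, L=4 ×6
  A^-10: L=3 ×1
Each group contributes A^e * Σ count * d^(L-1):
Powers of d = -A^2 - A^-2: d^2 = A^4 + 2 + A^-4; d^3 = -A^6 - 3*A^2 - 3*A^-2 - A^-6; d^4 = A^8 + 4*A^4 + 6 + 4*A^-4 + A^-8; d^5 = -A^10 - 5*A^6 - 10*A^2 - 10*A^-2 - 5*A^-6 - A^-10; d^6 = A^12 + 6*A^8 + 15*A^4 + 20 + 15*A^-4 + 6*A^-8 + A^-12; d^7 = -A^14 - 7*A^10 - 21*A^6 - 35*A^2 - 35*A^-2 - 21*A^-6 - 7*A^-10 - A^-14.
  A^10 * (d^6) = A^22 + 6*A^18 + 15*A^14 + 20*A^10 + 15*A^6 + 6*A^2 + A^-2
  A^8 * (10*d^5) = -10*A^18 - 50*A^14 - 100*A^10 - 100*A^6 - 50*A^2 - 10*A^-2
  A^6 * (42*d^4 + 3*d^6) = 3*A^18 + 60*A^14 + 213*A^10 + 312*A^6 + 213*A^2 + 60*A^-2 + 3*A^-6
  A^4 * (95*d^3 + 24*d^5 + d^7) = -A^18 - 31*A^14 - 236*A^10 - 560*A^6 - 560*A^2 - 236*A^-2 - 31*A^-6 - A^-10
  A^2 * (124*d^2 + 76*d^4 + 10*d^6) = 10*A^14 + 136*A^10 + 578*A^6 + 904*A^2 + 578*A^-2 + 136*A^-6 + 10*A^-10
  A^0 * (90*d + 126*d^3 + 35*d^5 + d^7) = -A^14 - 42*A^10 - 322*A^6 - 853*A^2 - 853*A^-2 - 322*A^-6 - 42*A^-10 - A^-14
  A^-2 * (28 + 116*d^2 + 61*d^4 + 5*d^6) = 5*A^10 + 91*A^6 + 435*A^2 + 726*A^-2 + 435*A^-6 + 91*A^-10 + 5*A^-14
  A^-4 * (50*d + 60*d^3 + 10*d^5) = -10*A^6 - 110*A^2 - 330*A^-2 - 330*A^-6 - 110*A^-10 - 10*A^-14
  A^-6 * (5 + 29*d^2 + 11*d^4) = 11*A^2 + 73*A^-2 + 129*A^-6 + 73*A^-10 + 11*A^-14
  A^-8 * (4*d + 6*d^3) = -6*A^-2 - 22*A^-6 - 22*A^-10 - 6*A^-14
  A^-10 * (d^2) = A^-6 + 2*A^-10 + A^-14
Summing the groups: <K> = A^22 - 2*A^18 + 3*A^14 - 4*A^10 + 4*A^6 - 4*A^2 + 3*A^-2 - A^-6 + A^-10
Normalise by the writhe: (-A^3)^(-w) = (-A^3)^(2) = A^6, so f(A) = A^6 * <K> = A^28 - 2*A^24 + 3*A^20 - 4*A^16 + 4*A^12 - 4*A^8 + 3*A^4 - 1 + A^-4.
Substitute A = t^(-1/4), i.e. A^e → t^(-e/4): V(t) = t - 1 + 3*t^-1 - 4*t^-2 + 4*t^-3 - 4*t^-4 + 3*t^-5 - 2*t^-6 + t^-7

Answer: t - 1 + 3*t^-1 - 4*t^-2 + 4*t^-3 - 4*t^-4 + 3*t^-5 - 2*t^-6 + t^-7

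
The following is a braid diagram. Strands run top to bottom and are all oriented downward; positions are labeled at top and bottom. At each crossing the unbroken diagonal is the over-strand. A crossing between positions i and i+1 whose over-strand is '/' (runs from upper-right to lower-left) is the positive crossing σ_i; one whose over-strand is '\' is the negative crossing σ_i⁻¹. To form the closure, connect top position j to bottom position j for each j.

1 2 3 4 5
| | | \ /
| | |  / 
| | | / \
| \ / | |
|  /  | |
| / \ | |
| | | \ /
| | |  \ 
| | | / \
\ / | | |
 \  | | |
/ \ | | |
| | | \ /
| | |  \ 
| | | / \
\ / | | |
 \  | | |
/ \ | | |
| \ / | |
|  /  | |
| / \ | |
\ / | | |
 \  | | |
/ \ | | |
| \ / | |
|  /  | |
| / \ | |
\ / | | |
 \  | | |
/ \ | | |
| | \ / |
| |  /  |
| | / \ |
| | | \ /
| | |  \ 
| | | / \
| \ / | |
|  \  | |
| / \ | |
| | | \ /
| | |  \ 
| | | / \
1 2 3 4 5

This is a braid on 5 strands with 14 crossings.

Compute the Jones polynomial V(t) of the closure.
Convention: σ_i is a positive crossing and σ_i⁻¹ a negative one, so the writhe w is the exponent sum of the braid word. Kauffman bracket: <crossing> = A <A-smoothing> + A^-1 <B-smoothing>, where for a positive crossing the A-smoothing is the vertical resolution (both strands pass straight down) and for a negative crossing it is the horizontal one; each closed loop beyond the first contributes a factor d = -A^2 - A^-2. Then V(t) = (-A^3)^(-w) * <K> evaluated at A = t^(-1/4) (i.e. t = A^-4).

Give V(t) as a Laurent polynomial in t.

Reading the diagram top to bottom ('/'-over between positions i,i+1 = s_i, '\'-over = s_i^-1): braid word = s4 s2 s4^-1 s1^-1 s4^-1 s1^-1 s2 s1^-1 s2 s1^-1 s3 s4^-1 s2^-1 s4^-1.
The presented braid s4 s2 s4^-1 s1^-1 s4^-1 s1^-1 s2 s1^-1 s2 s1^-1 s3 s4^-1 s2^-1 s4^-1 on 5 strands reduces by inverse Markov moves (closure unchanged at each step):
  Deconjugate: the word is γ·β·γ⁻¹ with γ = s4 s2 (prefix) and γ⁻¹ = s2^-1 s4^-1 (suffix); strip both.
Reduced to β = s4^-1 s1^-1 s4^-1 s1^-1 s2 s1^-1 s2 s1^-1 s3 s4^-1 on 5 strands, 10 crossings.
Compute on β:
Braid: s4^-1 s1^-1 s4^-1 s1^-1 s2 s1^-1 s2 s1^-1 s3 s4^-1 on 5 strands, 10 crossings.
Writhe w = (#positive) - (#negative) = 3 - 7 = -4.
Computing the Kauffman bracket via state sum. There are 2^10 = 1024 states.
Each crossing splits two ways (0=vertical, 1=horizontal). The state's weight is A^(#A-smoothings - #B-smoothings) * d^(loops - 1).
Tabulate the states by total A-exponent and number of loops L (A-exp: L × count):
  A^10: L=8 ×1
  A^8: L=7 ×10
  A^6: L=6 ×45
  A^4: L=5 ×118, L=7 ×2
  A^2: L=4 ×195, L=6 ×15
  A^0: L=3 ×203, L=5 ×49
  A^-2: L=2 ×123, L=4 ×85, L=6 ×2
  A^-4: L=1 ×33, L=3 ×78, L=5 ×9
  A^-6: L=2 ×29, L=4 ×16
  A^-8: L=3 ×9, L=5 ×1
  A^-10: L=4 ×1
Each group contributes A^e * Σ count * d^(L-1):
Powers of d = -A^2 - A^-2: d^2 = A^4 + 2 + A^-4; d^3 = -A^6 - 3*A^2 - 3*A^-2 - A^-6; d^4 = A^8 + 4*A^4 + 6 + 4*A^-4 + A^-8; d^5 = -A^10 - 5*A^6 - 10*A^2 - 10*A^-2 - 5*A^-6 - A^-10; d^6 = A^12 + 6*A^8 + 15*A^4 + 20 + 15*A^-4 + 6*A^-8 + A^-12; d^7 = -A^14 - 7*A^10 - 21*A^6 - 35*A^2 - 35*A^-2 - 21*A^-6 - 7*A^-10 - A^-14.
  A^10 * (d^7) = -A^24 - 7*A^20 - 21*A^16 - 35*A^12 - 35*A^8 - 21*A^4 - 7 - A^-4
  A^8 * (10*d^6) = 10*A^20 + 60*A^16 + 150*A^12 + 200*A^8 + 150*A^4 + 60 + 10*A^-4
  A^6 * (45*d^5) = -45*A^16 - 225*A^12 - 450*A^8 - 450*A^4 - 225 - 45*A^-4
  A^4 * (118*d^4 + 2*d^6) = 2*A^16 + 130*A^12 + 502*A^8 + 748*A^4 + 502 + 130*A^-4 + 2*A^-8
  A^2 * (195*d^3 + 15*d^5) = -15*A^12 - 270*A^8 - 735*A^4 - 735 - 270*A^-4 - 15*A^-8
  A^0 * (203*d^2 + 49*d^4) = 49*A^8 + 399*A^4 + 700 + 399*A^-4 + 49*A^-8
  A^-2 * (123*d + 85*d^3 + 2*d^5) = -2*A^8 - 95*A^4 - 398 - 398*A^-4 - 95*A^-8 - 2*A^-12
  A^-4 * (33 + 78*d^2 + 9*d^4) = 9*A^4 + 114 + 243*A^-4 + 114*A^-8 + 9*A^-12
  A^-6 * (29*d + 16*d^3) = -16 - 77*A^-4 - 77*A^-8 - 16*A^-12
  A^-8 * (9*d^2 + d^4) = 1 + 13*A^-4 + 24*A^-8 + 13*A^-12 + A^-16
  A^-10 * (d^3) = -A^-4 - 3*A^-8 - 3*A^-12 - A^-16
Summing the groups: <K> = -A^24 + 3*A^20 - 4*A^16 + 5*A^12 - 6*A^8 + 5*A^4 - 4 + 3*A^-4 - A^-8 + A^-12
Normalise by the writhe: (-A^3)^(-w) = (-A^3)^(4) = A^12, so f(A) = A^12 * <K> = -A^36 + 3*A^32 - 4*A^28 + 5*A^24 - 6*A^20 + 5*A^16 - 4*A^12 + 3*A^8 - A^4 + 1.
Substitute A = t^(-1/4), i.e. A^e → t^(-e/4): V(t) = 1 - t^-1 + 3*t^-2 - 4*t^-3 + 5*t^-4 - 6*t^-5 + 5*t^-6 - 4*t^-7 + 3*t^-8 - t^-9

Answer: 1 - t^-1 + 3*t^-2 - 4*t^-3 + 5*t^-4 - 6*t^-5 + 5*t^-6 - 4*t^-7 + 3*t^-8 - t^-9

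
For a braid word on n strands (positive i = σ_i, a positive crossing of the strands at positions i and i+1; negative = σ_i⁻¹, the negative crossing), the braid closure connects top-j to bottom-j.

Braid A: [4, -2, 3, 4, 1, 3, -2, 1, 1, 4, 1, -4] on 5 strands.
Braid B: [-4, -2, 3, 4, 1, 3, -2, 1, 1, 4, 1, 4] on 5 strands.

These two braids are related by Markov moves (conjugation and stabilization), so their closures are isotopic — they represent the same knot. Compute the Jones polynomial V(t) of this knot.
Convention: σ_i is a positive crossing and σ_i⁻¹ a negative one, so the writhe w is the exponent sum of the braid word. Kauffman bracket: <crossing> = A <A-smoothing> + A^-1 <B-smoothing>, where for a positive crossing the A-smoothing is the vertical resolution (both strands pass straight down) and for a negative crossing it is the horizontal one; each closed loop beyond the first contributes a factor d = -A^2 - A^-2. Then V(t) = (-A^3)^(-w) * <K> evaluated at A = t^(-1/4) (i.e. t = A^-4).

Markov-equivalent braids have isotopic closures, hence identical knot invariants. Strip the Markov moves from each word to reach a common short braid β, then compute V(t) once on β.
Braid A: s4 s2^-1 s3 s4 s1 s3 s2^-1 s1 s1 s4 s1 s4^-1 on 5 strands reduces by inverse Markov moves (closure unchanged at each step):
  Deconjugate: the word is γ·β·γ⁻¹ with γ = s4 (prefix) and γ⁻¹ = s4^-1 (suffix); strip both.
Reduced to β = s2^-1 s3 s4 s1 s3 s2^-1 s1 s1 s4 s1 on 5 strands, 10 crossings.
Braid B: s4^-1 s2^-1 s3 s4 s1 s3 s2^-1 s1 s1 s4 s1 s4 on 5 strands reduces by inverse Markov moves (closure unchanged at each step):
  Deconjugate: the word is γ·β·γ⁻¹ with γ = s4^-1 (prefix) and γ⁻¹ = s4 (suffix); strip both.
Reduced to β = s2^-1 s3 s4 s1 s3 s2^-1 s1 s1 s4 s1 on 5 strands, 10 crossings.
Both give the same β = s2^-1 s3 s4 s1 s3 s2^-1 s1 s1 s4 s1 on 5 strands, so one state sum suffices:
Braid: s2^-1 s3 s4 s1 s3 s2^-1 s1 s1 s4 s1 on 5 strands, 10 crossings.
Writhe w = (#positive) - (#negative) = 8 - 2 = 6.
State-sum expansion of <K>. There are 2^10 = 1024 states.
Each crossing splits two ways (0=vertical, 1=horizontal). The state's weight is A^(#A-smoothings - #B-smoothings) * d^(loops - 1).
Tabulate the states by total A-exponent and number of loops L (A-exp: L × count):
  A^10: L=5 ×1
  A^8: L=4 ×10
  A^6: L=3 ×39, L=5 ×6
  A^4: L=2 ×68, L=4 ×51, L=6 ×1
  A^2: L=1 ×44, L=3 ×139, L=5 ×27
  A^0: L=2 ×126, L=4 ×118, L=6 ×8
  A^-2: L=1 ×11, L=3 ×140, L=5 ×58, L=7 ×1
  A^-4: L=2 ×19, L=4 ×85, L=6 ×16
  A^-6: L=3 ×15, L=5 ×28, L=7 ×2
  A^-8: L=4 ×6, L=6 ×4
  A^-10: L=5 ×1
Each group contributes A^e * Σ count * d^(L-1):
Powers of d = -A^2 - A^-2: d^2 = A^4 + 2 + A^-4; d^3 = -A^6 - 3*A^2 - 3*A^-2 - A^-6; d^4 = A^8 + 4*A^4 + 6 + 4*A^-4 + A^-8; d^5 = -A^10 - 5*A^6 - 10*A^2 - 10*A^-2 - 5*A^-6 - A^-10; d^6 = A^12 + 6*A^8 + 15*A^4 + 20 + 15*A^-4 + 6*A^-8 + A^-12.
  A^10 * (d^4) = A^18 + 4*A^14 + 6*A^10 + 4*A^6 + A^2
  A^8 * (10*d^3) = -10*A^14 - 30*A^10 - 30*A^6 - 10*A^2
  A^6 * (39*d^2 + 6*d^4) = 6*A^14 + 63*A^10 + 114*A^6 + 63*A^2 + 6*A^-2
  A^4 * (68*d + 51*d^3 + d^5) = -A^14 - 56*A^10 - 231*A^6 - 231*A^2 - 56*A^-2 - A^-6
  A^2 * (44 + 139*d^2 + 27*d^4) = 27*A^10 + 247*A^6 + 484*A^2 + 247*A^-2 + 27*A^-6
  A^0 * (126*d + 118*d^3 + 8*d^5) = -8*A^10 - 158*A^6 - 560*A^2 - 560*A^-2 - 158*A^-6 - 8*A^-10
  A^-2 * (11 + 140*d^2 + 58*d^4 + d^6) = A^10 + 64*A^6 + 387*A^2 + 659*A^-2 + 387*A^-6 + 64*A^-10 + A^-14
  A^-4 * (19*d + 85*d^3 + 16*d^5) = -16*A^6 - 165*A^2 - 434*A^-2 - 434*A^-6 - 165*A^-10 - 16*A^-14
  A^-6 * (15*d^2 + 28*d^4 + 2*d^6) = 2*A^6 + 40*A^2 + 157*A^-2 + 238*A^-6 + 157*A^-10 + 40*A^-14 + 2*A^-18
  A^-8 * (6*d^3 + 4*d^5) = -4*A^2 - 26*A^-2 - 58*A^-6 - 58*A^-10 - 26*A^-14 - 4*A^-18
  A^-10 * (d^4) = A^-2 + 4*A^-6 + 6*A^-10 + 4*A^-14 + A^-18
Summing the groups: <K> = A^18 - A^14 + 3*A^10 - 4*A^6 + 5*A^2 - 6*A^-2 + 5*A^-6 - 4*A^-10 + 3*A^-14 - A^-18
Normalise by the writhe: (-A^3)^(-w) = (-A^3)^(-6) = A^-18, so f(A) = A^-18 * <K> = 1 - A^-4 + 3*A^-8 - 4*A^-12 + 5*A^-16 - 6*A^-20 + 5*A^-24 - 4*A^-28 + 3*A^-32 - A^-36.
Substitute A = t^(-1/4), i.e. A^e → t^(-e/4): V(t) = -t^9 + 3*t^8 - 4*t^7 + 5*t^6 - 6*t^5 + 5*t^4 - 4*t^3 + 3*t^2 - t + 1

Answer: -t^9 + 3*t^8 - 4*t^7 + 5*t^6 - 6*t^5 + 5*t^4 - 4*t^3 + 3*t^2 - t + 1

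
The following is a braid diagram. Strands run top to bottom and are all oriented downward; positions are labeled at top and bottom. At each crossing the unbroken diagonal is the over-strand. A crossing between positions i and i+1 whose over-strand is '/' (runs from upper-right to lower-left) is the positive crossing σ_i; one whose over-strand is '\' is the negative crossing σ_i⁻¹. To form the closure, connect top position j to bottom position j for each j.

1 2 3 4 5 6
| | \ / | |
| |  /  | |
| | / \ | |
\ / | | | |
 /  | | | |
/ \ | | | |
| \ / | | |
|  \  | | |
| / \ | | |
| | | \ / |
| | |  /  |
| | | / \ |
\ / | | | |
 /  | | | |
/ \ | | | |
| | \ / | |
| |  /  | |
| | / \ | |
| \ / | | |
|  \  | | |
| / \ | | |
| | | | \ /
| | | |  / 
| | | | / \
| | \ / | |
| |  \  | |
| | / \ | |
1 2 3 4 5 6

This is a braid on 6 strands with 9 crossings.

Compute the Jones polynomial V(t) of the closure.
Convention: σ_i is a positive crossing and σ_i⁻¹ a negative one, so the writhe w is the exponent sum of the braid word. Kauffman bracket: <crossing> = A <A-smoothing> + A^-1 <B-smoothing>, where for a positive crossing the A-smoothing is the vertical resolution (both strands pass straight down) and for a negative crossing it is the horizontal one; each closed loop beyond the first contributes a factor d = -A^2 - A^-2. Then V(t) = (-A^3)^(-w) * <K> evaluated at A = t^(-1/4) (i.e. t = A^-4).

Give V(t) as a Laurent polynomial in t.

Reading the diagram top to bottom ('/'-over between positions i,i+1 = s_i, '\'-over = s_i^-1): braid word = s3 s1 s2^-1 s4 s1 s3 s2^-1 s5 s3^-1.
The presented braid s3 s1 s2^-1 s4 s1 s3 s2^-1 s5 s3^-1 on 6 strands reduces by inverse Markov moves (closure unchanged at each step):
  Deconjugate: the word is γ·β·γ⁻¹ with γ = s3 (prefix) and γ⁻¹ = s3^-1 (suffix); strip both.
  Destabilize: the word has the form β·s5 where s5 occurs only as the final letter (β ∈ B_5); drop it and the last strand → 5 strands.
Reduced to β = s1 s2^-1 s4 s1 s3 s2^-1 on 5 strands, 6 crossings.
Compute on β:
Braid: s1 s2^-1 s4 s1 s3 s2^-1 on 5 strands, 6 crossings.
Writhe w = (#positive) - (#negative) = 4 - 2 = 2.
Computing the Kauffman bracket via state sum. There are 2^6 = 64 states.
Each crossing splits two ways (0=vertical, 1=horizontal). The state's weight is A^(#A-smoothings - #B-smoothings) * d^(loops - 1).
Tabulate the states by total A-exponent and number of loops L (A-exp: L × count):
  A^6: L=5 ×1
  A^4: L=4 ×6
  A^2: L=3 ×14, L=5 ×1
  A^0: L=2 ×14, L=4 ×6
  A^-2: L=1 ×5, L=3 ×9, L=5 ×1
  A^-4: L=2 ×4, L=4 ×2
  A^-6: L=3 ×1
Each group contributes A^e * Σ count * d^(L-1):
Powers of d = -A^2 - A^-2: d^2 = A^4 + 2 + A^-4; d^3 = -A^6 - 3*A^2 - 3*A^-2 - A^-6; d^4 = A^8 + 4*A^4 + 6 + 4*A^-4 + A^-8.
  A^6 * (d^4) = A^14 + 4*A^10 + 6*A^6 + 4*A^2 + A^-2
  A^4 * (6*d^3) = -6*A^10 - 18*A^6 - 18*A^2 - 6*A^-2
  A^2 * (14*d^2 + d^4) = A^10 + 18*A^6 + 34*A^2 + 18*A^-2 + A^-6
  A^0 * (14*d + 6*d^3) = -6*A^6 - 32*A^2 - 32*A^-2 - 6*A^-6
  A^-2 * (5 + 9*d^2 + d^4) = A^6 + 13*A^2 + 29*A^-2 + 13*A^-6 + A^-10
  A^-4 * (4*d + 2*d^3) = -2*A^2 - 10*A^-2 - 10*A^-6 - 2*A^-10
  A^-6 * (d^2) = A^-2 + 2*A^-6 + A^-10
Summing the groups: <K> = A^14 - A^10 + A^6 - A^2 + A^-2
Normalise by the writhe: (-A^3)^(-w) = (-A^3)^(-2) = A^-6, so f(A) = A^-6 * <K> = A^8 - A^4 + 1 - A^-4 + A^-8.
Substitute A = t^(-1/4), i.e. A^e → t^(-e/4): V(t) = t^2 - t + 1 - t^-1 + t^-2

Answer: t^2 - t + 1 - t^-1 + t^-2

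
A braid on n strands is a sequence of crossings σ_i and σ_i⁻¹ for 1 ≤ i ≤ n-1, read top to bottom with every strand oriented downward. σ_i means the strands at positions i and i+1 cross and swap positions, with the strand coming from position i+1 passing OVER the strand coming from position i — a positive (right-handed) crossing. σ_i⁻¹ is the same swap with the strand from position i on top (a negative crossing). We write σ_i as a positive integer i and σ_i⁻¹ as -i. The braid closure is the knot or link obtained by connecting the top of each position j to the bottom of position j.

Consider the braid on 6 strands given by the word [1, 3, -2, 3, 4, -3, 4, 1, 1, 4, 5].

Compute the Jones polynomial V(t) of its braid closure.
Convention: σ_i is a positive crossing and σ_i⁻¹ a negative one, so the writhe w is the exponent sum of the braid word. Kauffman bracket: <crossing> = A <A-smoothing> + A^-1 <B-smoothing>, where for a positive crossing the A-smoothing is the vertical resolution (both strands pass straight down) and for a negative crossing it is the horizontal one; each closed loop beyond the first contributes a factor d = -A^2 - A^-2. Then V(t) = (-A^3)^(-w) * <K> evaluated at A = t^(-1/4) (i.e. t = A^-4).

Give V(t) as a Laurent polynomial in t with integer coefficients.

The presented braid s1 s3 s2^-1 s3 s4 s3^-1 s4 s1 s1 s4 s5 on 6 strands reduces by inverse Markov moves (closure unchanged at each step):
  Destabilize: the word has the form β·s5 where s5 occurs only as the final letter (β ∈ B_5); drop it and the last strand → 5 strands.
Reduced to β = s1 s3 s2^-1 s3 s4 s3^-1 s4 s1 s1 s4 on 5 strands, 10 crossings.
Compute on β:
Braid: s1 s3 s2^-1 s3 s4 s3^-1 s4 s1 s1 s4 on 5 strands, 10 crossings.
Writhe w = (#positive) - (#negative) = 8 - 2 = 6.
State-sum expansion of <K>. There are 2^10 = 1024 states.
Smooth each crossing (0=||, 1=⌣⌢); contribution A^(Σ sign_k(1-2s_k)) * d^(L-1).
Tabulate the states by total A-exponent and number of loops L (A-exp: L × count):
  A^10: L=3 ×1
  A^8: L=2 ×6, L=4 ×4
  A^6: L=1 ×9, L=3 ×32, L=5 ×4
  A^4: L=2 ×70, L=4 ×49, L=6 ×1
  A^2: L=1 ×30, L=3 ×149, L=5 ×31
  A^0: L=2 ×99, L=4 ×144, L=6 ×9
  A^-2: L=3 ×136, L=5 ×73, L=7 ×1
  A^-4: L=4 ×101, L=6 ×19
  A^-6: L=5 ×43, L=7 ×2
  A^-8: L=6 ×10
  A^-10: L=7 ×1
Each group contributes A^e * Σ count * d^(L-1):
Powers of d = -A^2 - A^-2: d^2 = A^4 + 2 + A^-4; d^3 = -A^6 - 3*A^2 - 3*A^-2 - A^-6; d^4 = A^8 + 4*A^4 + 6 + 4*A^-4 + A^-8; d^5 = -A^10 - 5*A^6 - 10*A^2 - 10*A^-2 - 5*A^-6 - A^-10; d^6 = A^12 + 6*A^8 + 15*A^4 + 20 + 15*A^-4 + 6*A^-8 + A^-12.
  A^10 * (d^2) = A^14 + 2*A^10 + A^6
  A^8 * (6*d + 4*d^3) = -4*A^14 - 18*A^10 - 18*A^6 - 4*A^2
  A^6 * (9 + 32*d^2 + 4*d^4) = 4*A^14 + 48*A^10 + 97*A^6 + 48*A^2 + 4*A^-2
  A^4 * (70*d + 49*d^3 + d^5) = -A^14 - 54*A^10 - 227*A^6 - 227*A^2 - 54*A^-2 - A^-6
  A^2 * (30 + 149*d^2 + 31*d^4) = 31*A^10 + 273*A^6 + 514*A^2 + 273*A^-2 + 31*A^-6
  A^0 * (99*d + 144*d^3 + 9*d^5) = -9*A^10 - 189*A^6 - 621*A^2 - 621*A^-2 - 189*A^-6 - 9*A^-10
  A^-2 * (136*d^2 + 73*d^4 + d^6) = A^10 + 79*A^6 + 443*A^2 + 730*A^-2 + 443*A^-6 + 79*A^-10 + A^-14
  A^-4 * (101*d^3 + 19*d^5) = -19*A^6 - 196*A^2 - 493*A^-2 - 493*A^-6 - 196*A^-10 - 19*A^-14
  A^-6 * (43*d^4 + 2*d^6) = 2*A^6 + 55*A^2 + 202*A^-2 + 298*A^-6 + 202*A^-10 + 55*A^-14 + 2*A^-18
  A^-8 * (10*d^5) = -10*A^2 - 50*A^-2 - 100*A^-6 - 100*A^-10 - 50*A^-14 - 10*A^-18
  A^-10 * (d^6) = A^2 + 6*A^-2 + 15*A^-6 + 20*A^-10 + 15*A^-14 + 6*A^-18 + A^-22
Summing the groups: <K> = A^10 - A^6 + 3*A^2 - 3*A^-2 + 4*A^-6 - 4*A^-10 + 2*A^-14 - 2*A^-18 + A^-22
Normalise by the writhe: (-A^3)^(-w) = (-A^3)^(-6) = A^-18, so f(A) = A^-18 * <K> = A^-8 - A^-12 + 3*A^-16 - 3*A^-20 + 4*A^-24 - 4*A^-28 + 2*A^-32 - 2*A^-36 + A^-40.
Substitute A = t^(-1/4), i.e. A^e → t^(-e/4): V(t) = t^10 - 2*t^9 + 2*t^8 - 4*t^7 + 4*t^6 - 3*t^5 + 3*t^4 - t^3 + t^2

Answer: t^10 - 2*t^9 + 2*t^8 - 4*t^7 + 4*t^6 - 3*t^5 + 3*t^4 - t^3 + t^2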